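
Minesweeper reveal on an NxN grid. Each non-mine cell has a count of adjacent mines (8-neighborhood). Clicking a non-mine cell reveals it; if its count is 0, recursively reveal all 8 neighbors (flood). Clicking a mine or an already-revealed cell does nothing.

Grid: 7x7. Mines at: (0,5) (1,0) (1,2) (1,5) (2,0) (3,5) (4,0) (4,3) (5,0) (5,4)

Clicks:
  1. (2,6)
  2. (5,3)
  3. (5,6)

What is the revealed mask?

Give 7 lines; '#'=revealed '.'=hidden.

Answer: .......
.......
......#
.......
.....##
...#.##
.....##

Derivation:
Click 1 (2,6) count=2: revealed 1 new [(2,6)] -> total=1
Click 2 (5,3) count=2: revealed 1 new [(5,3)] -> total=2
Click 3 (5,6) count=0: revealed 6 new [(4,5) (4,6) (5,5) (5,6) (6,5) (6,6)] -> total=8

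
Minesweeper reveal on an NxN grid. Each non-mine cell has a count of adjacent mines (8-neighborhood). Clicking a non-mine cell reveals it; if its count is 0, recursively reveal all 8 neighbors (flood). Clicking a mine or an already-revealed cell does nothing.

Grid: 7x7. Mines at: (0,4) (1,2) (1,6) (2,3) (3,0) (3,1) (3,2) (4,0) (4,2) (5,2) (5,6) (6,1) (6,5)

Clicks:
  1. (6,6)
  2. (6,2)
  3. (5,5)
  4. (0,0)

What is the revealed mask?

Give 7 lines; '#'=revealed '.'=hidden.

Answer: ##.....
##.....
##.....
.......
.......
.....#.
..#...#

Derivation:
Click 1 (6,6) count=2: revealed 1 new [(6,6)] -> total=1
Click 2 (6,2) count=2: revealed 1 new [(6,2)] -> total=2
Click 3 (5,5) count=2: revealed 1 new [(5,5)] -> total=3
Click 4 (0,0) count=0: revealed 6 new [(0,0) (0,1) (1,0) (1,1) (2,0) (2,1)] -> total=9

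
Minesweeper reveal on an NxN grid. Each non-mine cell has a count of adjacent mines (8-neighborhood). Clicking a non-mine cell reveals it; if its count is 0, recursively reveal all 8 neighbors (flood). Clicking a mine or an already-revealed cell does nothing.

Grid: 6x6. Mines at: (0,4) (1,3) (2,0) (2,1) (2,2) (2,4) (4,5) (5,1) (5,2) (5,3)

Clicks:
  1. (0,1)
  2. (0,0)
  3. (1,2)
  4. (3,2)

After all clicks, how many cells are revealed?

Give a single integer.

Click 1 (0,1) count=0: revealed 6 new [(0,0) (0,1) (0,2) (1,0) (1,1) (1,2)] -> total=6
Click 2 (0,0) count=0: revealed 0 new [(none)] -> total=6
Click 3 (1,2) count=3: revealed 0 new [(none)] -> total=6
Click 4 (3,2) count=2: revealed 1 new [(3,2)] -> total=7

Answer: 7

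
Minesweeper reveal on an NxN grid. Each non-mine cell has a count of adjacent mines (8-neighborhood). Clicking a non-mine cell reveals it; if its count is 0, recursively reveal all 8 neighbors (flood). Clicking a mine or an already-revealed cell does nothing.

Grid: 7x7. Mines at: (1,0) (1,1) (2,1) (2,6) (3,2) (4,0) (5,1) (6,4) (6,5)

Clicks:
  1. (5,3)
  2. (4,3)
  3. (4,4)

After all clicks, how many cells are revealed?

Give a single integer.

Answer: 26

Derivation:
Click 1 (5,3) count=1: revealed 1 new [(5,3)] -> total=1
Click 2 (4,3) count=1: revealed 1 new [(4,3)] -> total=2
Click 3 (4,4) count=0: revealed 24 new [(0,2) (0,3) (0,4) (0,5) (0,6) (1,2) (1,3) (1,4) (1,5) (1,6) (2,2) (2,3) (2,4) (2,5) (3,3) (3,4) (3,5) (3,6) (4,4) (4,5) (4,6) (5,4) (5,5) (5,6)] -> total=26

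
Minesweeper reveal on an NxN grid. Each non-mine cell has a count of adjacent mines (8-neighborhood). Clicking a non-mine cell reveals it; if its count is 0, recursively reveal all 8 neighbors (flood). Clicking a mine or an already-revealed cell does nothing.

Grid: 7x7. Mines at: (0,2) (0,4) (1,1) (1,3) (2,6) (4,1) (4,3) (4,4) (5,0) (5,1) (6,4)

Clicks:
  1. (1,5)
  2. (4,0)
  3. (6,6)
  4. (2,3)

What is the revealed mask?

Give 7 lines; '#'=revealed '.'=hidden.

Click 1 (1,5) count=2: revealed 1 new [(1,5)] -> total=1
Click 2 (4,0) count=3: revealed 1 new [(4,0)] -> total=2
Click 3 (6,6) count=0: revealed 8 new [(3,5) (3,6) (4,5) (4,6) (5,5) (5,6) (6,5) (6,6)] -> total=10
Click 4 (2,3) count=1: revealed 1 new [(2,3)] -> total=11

Answer: .......
.....#.
...#...
.....##
#....##
.....##
.....##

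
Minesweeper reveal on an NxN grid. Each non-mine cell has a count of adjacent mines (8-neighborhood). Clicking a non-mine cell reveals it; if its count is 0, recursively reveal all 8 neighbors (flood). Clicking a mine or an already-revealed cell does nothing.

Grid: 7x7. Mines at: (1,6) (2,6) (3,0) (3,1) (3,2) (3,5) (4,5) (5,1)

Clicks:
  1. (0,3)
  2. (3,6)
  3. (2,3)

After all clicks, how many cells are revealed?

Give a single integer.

Click 1 (0,3) count=0: revealed 18 new [(0,0) (0,1) (0,2) (0,3) (0,4) (0,5) (1,0) (1,1) (1,2) (1,3) (1,4) (1,5) (2,0) (2,1) (2,2) (2,3) (2,4) (2,5)] -> total=18
Click 2 (3,6) count=3: revealed 1 new [(3,6)] -> total=19
Click 3 (2,3) count=1: revealed 0 new [(none)] -> total=19

Answer: 19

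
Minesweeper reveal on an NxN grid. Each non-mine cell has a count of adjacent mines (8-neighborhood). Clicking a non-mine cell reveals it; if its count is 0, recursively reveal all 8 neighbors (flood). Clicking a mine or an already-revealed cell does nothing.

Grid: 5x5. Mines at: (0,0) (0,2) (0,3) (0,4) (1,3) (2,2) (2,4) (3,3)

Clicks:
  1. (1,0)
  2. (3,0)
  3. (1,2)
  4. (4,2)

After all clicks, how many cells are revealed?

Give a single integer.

Click 1 (1,0) count=1: revealed 1 new [(1,0)] -> total=1
Click 2 (3,0) count=0: revealed 9 new [(1,1) (2,0) (2,1) (3,0) (3,1) (3,2) (4,0) (4,1) (4,2)] -> total=10
Click 3 (1,2) count=4: revealed 1 new [(1,2)] -> total=11
Click 4 (4,2) count=1: revealed 0 new [(none)] -> total=11

Answer: 11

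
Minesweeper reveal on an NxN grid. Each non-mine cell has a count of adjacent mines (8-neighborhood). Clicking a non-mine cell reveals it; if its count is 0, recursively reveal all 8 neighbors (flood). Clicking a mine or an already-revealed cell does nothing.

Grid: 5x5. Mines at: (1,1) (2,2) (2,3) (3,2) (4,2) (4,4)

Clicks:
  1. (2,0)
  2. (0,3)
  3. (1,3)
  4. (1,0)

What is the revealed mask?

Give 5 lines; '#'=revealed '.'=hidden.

Click 1 (2,0) count=1: revealed 1 new [(2,0)] -> total=1
Click 2 (0,3) count=0: revealed 6 new [(0,2) (0,3) (0,4) (1,2) (1,3) (1,4)] -> total=7
Click 3 (1,3) count=2: revealed 0 new [(none)] -> total=7
Click 4 (1,0) count=1: revealed 1 new [(1,0)] -> total=8

Answer: ..###
#.###
#....
.....
.....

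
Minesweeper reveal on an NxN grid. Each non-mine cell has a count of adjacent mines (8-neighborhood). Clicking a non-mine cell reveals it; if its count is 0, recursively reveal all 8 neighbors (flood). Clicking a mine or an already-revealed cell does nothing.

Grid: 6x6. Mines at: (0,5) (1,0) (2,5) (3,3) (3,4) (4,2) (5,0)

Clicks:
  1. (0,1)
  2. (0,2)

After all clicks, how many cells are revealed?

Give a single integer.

Click 1 (0,1) count=1: revealed 1 new [(0,1)] -> total=1
Click 2 (0,2) count=0: revealed 11 new [(0,2) (0,3) (0,4) (1,1) (1,2) (1,3) (1,4) (2,1) (2,2) (2,3) (2,4)] -> total=12

Answer: 12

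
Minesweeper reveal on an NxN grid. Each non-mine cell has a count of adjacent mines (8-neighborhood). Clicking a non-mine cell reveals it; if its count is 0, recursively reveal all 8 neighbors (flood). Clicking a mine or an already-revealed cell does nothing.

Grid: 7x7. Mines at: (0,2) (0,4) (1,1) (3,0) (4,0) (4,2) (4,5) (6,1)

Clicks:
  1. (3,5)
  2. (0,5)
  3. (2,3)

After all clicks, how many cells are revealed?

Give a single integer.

Click 1 (3,5) count=1: revealed 1 new [(3,5)] -> total=1
Click 2 (0,5) count=1: revealed 1 new [(0,5)] -> total=2
Click 3 (2,3) count=0: revealed 15 new [(0,6) (1,2) (1,3) (1,4) (1,5) (1,6) (2,2) (2,3) (2,4) (2,5) (2,6) (3,2) (3,3) (3,4) (3,6)] -> total=17

Answer: 17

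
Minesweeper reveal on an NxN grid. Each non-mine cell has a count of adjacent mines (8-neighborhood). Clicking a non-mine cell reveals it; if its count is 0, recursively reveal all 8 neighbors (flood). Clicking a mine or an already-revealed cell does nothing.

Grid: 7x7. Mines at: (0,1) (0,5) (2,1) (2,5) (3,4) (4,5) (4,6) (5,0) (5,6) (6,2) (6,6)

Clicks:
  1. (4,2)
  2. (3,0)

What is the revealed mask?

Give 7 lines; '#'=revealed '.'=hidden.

Answer: .......
.......
.......
####...
.###...
.###...
.......

Derivation:
Click 1 (4,2) count=0: revealed 9 new [(3,1) (3,2) (3,3) (4,1) (4,2) (4,3) (5,1) (5,2) (5,3)] -> total=9
Click 2 (3,0) count=1: revealed 1 new [(3,0)] -> total=10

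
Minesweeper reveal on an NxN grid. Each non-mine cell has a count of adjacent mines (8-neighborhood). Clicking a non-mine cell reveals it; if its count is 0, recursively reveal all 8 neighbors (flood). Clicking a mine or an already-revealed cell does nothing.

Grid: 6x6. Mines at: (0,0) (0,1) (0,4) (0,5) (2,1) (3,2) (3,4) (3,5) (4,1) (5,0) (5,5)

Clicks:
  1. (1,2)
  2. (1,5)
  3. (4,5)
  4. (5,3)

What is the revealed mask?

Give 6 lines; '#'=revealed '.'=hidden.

Answer: ......
..#..#
......
......
..####
..###.

Derivation:
Click 1 (1,2) count=2: revealed 1 new [(1,2)] -> total=1
Click 2 (1,5) count=2: revealed 1 new [(1,5)] -> total=2
Click 3 (4,5) count=3: revealed 1 new [(4,5)] -> total=3
Click 4 (5,3) count=0: revealed 6 new [(4,2) (4,3) (4,4) (5,2) (5,3) (5,4)] -> total=9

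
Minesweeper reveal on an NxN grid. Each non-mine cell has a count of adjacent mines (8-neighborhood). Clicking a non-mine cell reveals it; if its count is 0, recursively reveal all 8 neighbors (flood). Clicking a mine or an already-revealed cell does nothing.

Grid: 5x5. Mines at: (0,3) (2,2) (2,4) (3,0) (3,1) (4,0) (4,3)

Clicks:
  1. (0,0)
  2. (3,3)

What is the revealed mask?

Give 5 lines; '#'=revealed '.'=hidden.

Click 1 (0,0) count=0: revealed 8 new [(0,0) (0,1) (0,2) (1,0) (1,1) (1,2) (2,0) (2,1)] -> total=8
Click 2 (3,3) count=3: revealed 1 new [(3,3)] -> total=9

Answer: ###..
###..
##...
...#.
.....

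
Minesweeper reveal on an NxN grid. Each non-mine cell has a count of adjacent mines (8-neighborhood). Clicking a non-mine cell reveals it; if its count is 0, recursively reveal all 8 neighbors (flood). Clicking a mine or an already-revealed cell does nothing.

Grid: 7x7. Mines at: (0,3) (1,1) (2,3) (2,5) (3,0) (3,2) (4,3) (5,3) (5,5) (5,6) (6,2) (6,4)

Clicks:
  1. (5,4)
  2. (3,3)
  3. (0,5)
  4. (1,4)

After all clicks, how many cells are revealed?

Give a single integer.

Answer: 8

Derivation:
Click 1 (5,4) count=4: revealed 1 new [(5,4)] -> total=1
Click 2 (3,3) count=3: revealed 1 new [(3,3)] -> total=2
Click 3 (0,5) count=0: revealed 6 new [(0,4) (0,5) (0,6) (1,4) (1,5) (1,6)] -> total=8
Click 4 (1,4) count=3: revealed 0 new [(none)] -> total=8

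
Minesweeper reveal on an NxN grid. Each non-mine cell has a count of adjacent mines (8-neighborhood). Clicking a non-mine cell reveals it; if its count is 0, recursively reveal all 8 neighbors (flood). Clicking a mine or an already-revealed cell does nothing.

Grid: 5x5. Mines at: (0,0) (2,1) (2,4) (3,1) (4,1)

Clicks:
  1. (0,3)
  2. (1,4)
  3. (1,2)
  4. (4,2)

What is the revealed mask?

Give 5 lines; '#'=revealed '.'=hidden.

Click 1 (0,3) count=0: revealed 8 new [(0,1) (0,2) (0,3) (0,4) (1,1) (1,2) (1,3) (1,4)] -> total=8
Click 2 (1,4) count=1: revealed 0 new [(none)] -> total=8
Click 3 (1,2) count=1: revealed 0 new [(none)] -> total=8
Click 4 (4,2) count=2: revealed 1 new [(4,2)] -> total=9

Answer: .####
.####
.....
.....
..#..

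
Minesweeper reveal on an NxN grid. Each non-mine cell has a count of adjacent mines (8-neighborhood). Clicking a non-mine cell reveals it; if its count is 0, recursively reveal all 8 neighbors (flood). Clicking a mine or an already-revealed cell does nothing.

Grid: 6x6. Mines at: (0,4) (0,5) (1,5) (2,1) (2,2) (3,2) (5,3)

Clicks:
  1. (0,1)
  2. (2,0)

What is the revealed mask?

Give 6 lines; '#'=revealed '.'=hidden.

Click 1 (0,1) count=0: revealed 8 new [(0,0) (0,1) (0,2) (0,3) (1,0) (1,1) (1,2) (1,3)] -> total=8
Click 2 (2,0) count=1: revealed 1 new [(2,0)] -> total=9

Answer: ####..
####..
#.....
......
......
......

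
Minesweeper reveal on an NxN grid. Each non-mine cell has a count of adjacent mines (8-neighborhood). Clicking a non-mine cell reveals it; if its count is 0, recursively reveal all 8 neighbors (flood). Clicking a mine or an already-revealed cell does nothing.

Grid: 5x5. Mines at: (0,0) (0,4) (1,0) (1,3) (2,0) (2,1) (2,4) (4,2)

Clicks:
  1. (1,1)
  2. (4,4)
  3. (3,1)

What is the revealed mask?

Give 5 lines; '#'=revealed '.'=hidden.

Answer: .....
.#...
.....
.#.##
...##

Derivation:
Click 1 (1,1) count=4: revealed 1 new [(1,1)] -> total=1
Click 2 (4,4) count=0: revealed 4 new [(3,3) (3,4) (4,3) (4,4)] -> total=5
Click 3 (3,1) count=3: revealed 1 new [(3,1)] -> total=6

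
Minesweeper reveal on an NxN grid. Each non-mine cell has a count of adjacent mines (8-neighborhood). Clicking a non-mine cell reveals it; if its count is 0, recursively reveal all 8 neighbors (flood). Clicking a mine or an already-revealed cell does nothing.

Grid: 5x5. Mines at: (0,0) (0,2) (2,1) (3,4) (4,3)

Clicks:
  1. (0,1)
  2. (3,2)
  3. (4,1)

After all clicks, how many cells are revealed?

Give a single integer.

Answer: 7

Derivation:
Click 1 (0,1) count=2: revealed 1 new [(0,1)] -> total=1
Click 2 (3,2) count=2: revealed 1 new [(3,2)] -> total=2
Click 3 (4,1) count=0: revealed 5 new [(3,0) (3,1) (4,0) (4,1) (4,2)] -> total=7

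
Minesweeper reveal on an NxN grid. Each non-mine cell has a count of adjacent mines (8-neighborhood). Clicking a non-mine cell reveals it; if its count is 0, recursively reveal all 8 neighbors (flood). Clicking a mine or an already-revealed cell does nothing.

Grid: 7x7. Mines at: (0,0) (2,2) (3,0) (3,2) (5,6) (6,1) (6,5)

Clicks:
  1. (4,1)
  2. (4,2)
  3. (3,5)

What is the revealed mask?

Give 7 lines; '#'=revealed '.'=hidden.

Answer: .######
.######
...####
...####
.######
..####.
..###..

Derivation:
Click 1 (4,1) count=2: revealed 1 new [(4,1)] -> total=1
Click 2 (4,2) count=1: revealed 1 new [(4,2)] -> total=2
Click 3 (3,5) count=0: revealed 31 new [(0,1) (0,2) (0,3) (0,4) (0,5) (0,6) (1,1) (1,2) (1,3) (1,4) (1,5) (1,6) (2,3) (2,4) (2,5) (2,6) (3,3) (3,4) (3,5) (3,6) (4,3) (4,4) (4,5) (4,6) (5,2) (5,3) (5,4) (5,5) (6,2) (6,3) (6,4)] -> total=33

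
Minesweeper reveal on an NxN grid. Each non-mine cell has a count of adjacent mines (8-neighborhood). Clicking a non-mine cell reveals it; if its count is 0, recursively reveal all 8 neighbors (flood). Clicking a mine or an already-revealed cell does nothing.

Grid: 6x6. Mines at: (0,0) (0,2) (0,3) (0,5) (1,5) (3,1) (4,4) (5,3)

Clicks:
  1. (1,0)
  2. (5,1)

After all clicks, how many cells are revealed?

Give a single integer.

Answer: 7

Derivation:
Click 1 (1,0) count=1: revealed 1 new [(1,0)] -> total=1
Click 2 (5,1) count=0: revealed 6 new [(4,0) (4,1) (4,2) (5,0) (5,1) (5,2)] -> total=7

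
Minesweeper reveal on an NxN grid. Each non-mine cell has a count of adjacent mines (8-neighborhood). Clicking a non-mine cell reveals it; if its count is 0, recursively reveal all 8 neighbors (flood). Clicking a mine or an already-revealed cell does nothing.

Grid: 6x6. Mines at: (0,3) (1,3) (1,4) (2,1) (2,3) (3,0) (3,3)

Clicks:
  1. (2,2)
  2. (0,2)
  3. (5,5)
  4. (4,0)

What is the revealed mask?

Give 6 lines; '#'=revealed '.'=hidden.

Answer: ..#...
......
..#.##
....##
######
######

Derivation:
Click 1 (2,2) count=4: revealed 1 new [(2,2)] -> total=1
Click 2 (0,2) count=2: revealed 1 new [(0,2)] -> total=2
Click 3 (5,5) count=0: revealed 16 new [(2,4) (2,5) (3,4) (3,5) (4,0) (4,1) (4,2) (4,3) (4,4) (4,5) (5,0) (5,1) (5,2) (5,3) (5,4) (5,5)] -> total=18
Click 4 (4,0) count=1: revealed 0 new [(none)] -> total=18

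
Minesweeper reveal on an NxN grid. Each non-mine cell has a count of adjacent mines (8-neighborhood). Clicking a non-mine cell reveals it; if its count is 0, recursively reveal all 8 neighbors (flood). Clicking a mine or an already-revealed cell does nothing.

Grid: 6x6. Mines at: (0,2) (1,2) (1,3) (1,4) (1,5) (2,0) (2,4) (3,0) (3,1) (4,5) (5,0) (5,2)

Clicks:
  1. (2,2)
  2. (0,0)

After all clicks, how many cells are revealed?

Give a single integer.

Answer: 5

Derivation:
Click 1 (2,2) count=3: revealed 1 new [(2,2)] -> total=1
Click 2 (0,0) count=0: revealed 4 new [(0,0) (0,1) (1,0) (1,1)] -> total=5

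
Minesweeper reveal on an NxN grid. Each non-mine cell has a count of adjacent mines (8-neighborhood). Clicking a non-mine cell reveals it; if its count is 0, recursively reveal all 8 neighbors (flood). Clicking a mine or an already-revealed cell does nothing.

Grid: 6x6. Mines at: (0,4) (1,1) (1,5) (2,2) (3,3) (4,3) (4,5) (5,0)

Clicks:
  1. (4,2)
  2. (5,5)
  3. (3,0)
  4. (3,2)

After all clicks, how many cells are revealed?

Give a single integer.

Click 1 (4,2) count=2: revealed 1 new [(4,2)] -> total=1
Click 2 (5,5) count=1: revealed 1 new [(5,5)] -> total=2
Click 3 (3,0) count=0: revealed 6 new [(2,0) (2,1) (3,0) (3,1) (4,0) (4,1)] -> total=8
Click 4 (3,2) count=3: revealed 1 new [(3,2)] -> total=9

Answer: 9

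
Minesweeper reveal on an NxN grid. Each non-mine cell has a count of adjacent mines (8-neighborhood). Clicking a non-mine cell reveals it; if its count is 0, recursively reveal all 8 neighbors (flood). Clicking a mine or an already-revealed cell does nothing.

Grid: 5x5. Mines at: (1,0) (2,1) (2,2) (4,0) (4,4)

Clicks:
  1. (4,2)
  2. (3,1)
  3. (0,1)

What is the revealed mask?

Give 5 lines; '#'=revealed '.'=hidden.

Click 1 (4,2) count=0: revealed 6 new [(3,1) (3,2) (3,3) (4,1) (4,2) (4,3)] -> total=6
Click 2 (3,1) count=3: revealed 0 new [(none)] -> total=6
Click 3 (0,1) count=1: revealed 1 new [(0,1)] -> total=7

Answer: .#...
.....
.....
.###.
.###.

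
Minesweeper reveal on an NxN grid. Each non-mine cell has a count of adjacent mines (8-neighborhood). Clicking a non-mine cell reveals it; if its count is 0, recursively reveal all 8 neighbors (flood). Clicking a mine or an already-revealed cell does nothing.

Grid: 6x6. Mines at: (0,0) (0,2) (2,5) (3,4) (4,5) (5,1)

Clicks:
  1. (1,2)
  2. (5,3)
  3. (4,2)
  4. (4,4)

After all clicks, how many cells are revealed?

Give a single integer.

Click 1 (1,2) count=1: revealed 1 new [(1,2)] -> total=1
Click 2 (5,3) count=0: revealed 6 new [(4,2) (4,3) (4,4) (5,2) (5,3) (5,4)] -> total=7
Click 3 (4,2) count=1: revealed 0 new [(none)] -> total=7
Click 4 (4,4) count=2: revealed 0 new [(none)] -> total=7

Answer: 7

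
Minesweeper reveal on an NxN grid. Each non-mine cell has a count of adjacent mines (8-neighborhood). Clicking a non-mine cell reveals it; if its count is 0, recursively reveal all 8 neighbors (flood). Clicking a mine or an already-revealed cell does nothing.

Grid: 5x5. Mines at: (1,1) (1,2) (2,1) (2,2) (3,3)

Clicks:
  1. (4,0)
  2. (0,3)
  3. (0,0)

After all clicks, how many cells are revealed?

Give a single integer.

Click 1 (4,0) count=0: revealed 6 new [(3,0) (3,1) (3,2) (4,0) (4,1) (4,2)] -> total=6
Click 2 (0,3) count=1: revealed 1 new [(0,3)] -> total=7
Click 3 (0,0) count=1: revealed 1 new [(0,0)] -> total=8

Answer: 8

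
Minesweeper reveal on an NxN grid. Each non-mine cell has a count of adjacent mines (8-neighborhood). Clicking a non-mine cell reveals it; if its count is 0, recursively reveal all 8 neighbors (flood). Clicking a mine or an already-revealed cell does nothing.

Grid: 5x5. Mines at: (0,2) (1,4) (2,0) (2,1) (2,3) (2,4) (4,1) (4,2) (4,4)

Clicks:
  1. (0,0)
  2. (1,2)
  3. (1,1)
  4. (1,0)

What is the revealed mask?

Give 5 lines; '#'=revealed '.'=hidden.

Click 1 (0,0) count=0: revealed 4 new [(0,0) (0,1) (1,0) (1,1)] -> total=4
Click 2 (1,2) count=3: revealed 1 new [(1,2)] -> total=5
Click 3 (1,1) count=3: revealed 0 new [(none)] -> total=5
Click 4 (1,0) count=2: revealed 0 new [(none)] -> total=5

Answer: ##...
###..
.....
.....
.....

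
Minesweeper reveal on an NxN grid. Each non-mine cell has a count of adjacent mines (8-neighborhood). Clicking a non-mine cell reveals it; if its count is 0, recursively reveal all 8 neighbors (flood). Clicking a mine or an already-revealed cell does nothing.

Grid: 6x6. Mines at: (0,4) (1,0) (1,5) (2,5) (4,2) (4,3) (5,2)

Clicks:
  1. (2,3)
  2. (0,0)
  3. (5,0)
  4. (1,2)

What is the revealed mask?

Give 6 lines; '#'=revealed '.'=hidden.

Click 1 (2,3) count=0: revealed 15 new [(0,1) (0,2) (0,3) (1,1) (1,2) (1,3) (1,4) (2,1) (2,2) (2,3) (2,4) (3,1) (3,2) (3,3) (3,4)] -> total=15
Click 2 (0,0) count=1: revealed 1 new [(0,0)] -> total=16
Click 3 (5,0) count=0: revealed 6 new [(2,0) (3,0) (4,0) (4,1) (5,0) (5,1)] -> total=22
Click 4 (1,2) count=0: revealed 0 new [(none)] -> total=22

Answer: ####..
.####.
#####.
#####.
##....
##....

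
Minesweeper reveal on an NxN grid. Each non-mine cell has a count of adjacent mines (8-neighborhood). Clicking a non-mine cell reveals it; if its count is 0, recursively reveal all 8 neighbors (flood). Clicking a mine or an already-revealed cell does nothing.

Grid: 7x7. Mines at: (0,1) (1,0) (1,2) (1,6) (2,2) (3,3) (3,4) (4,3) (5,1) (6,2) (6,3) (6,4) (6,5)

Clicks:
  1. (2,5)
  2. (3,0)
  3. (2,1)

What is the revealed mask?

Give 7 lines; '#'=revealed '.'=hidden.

Click 1 (2,5) count=2: revealed 1 new [(2,5)] -> total=1
Click 2 (3,0) count=0: revealed 6 new [(2,0) (2,1) (3,0) (3,1) (4,0) (4,1)] -> total=7
Click 3 (2,1) count=3: revealed 0 new [(none)] -> total=7

Answer: .......
.......
##...#.
##.....
##.....
.......
.......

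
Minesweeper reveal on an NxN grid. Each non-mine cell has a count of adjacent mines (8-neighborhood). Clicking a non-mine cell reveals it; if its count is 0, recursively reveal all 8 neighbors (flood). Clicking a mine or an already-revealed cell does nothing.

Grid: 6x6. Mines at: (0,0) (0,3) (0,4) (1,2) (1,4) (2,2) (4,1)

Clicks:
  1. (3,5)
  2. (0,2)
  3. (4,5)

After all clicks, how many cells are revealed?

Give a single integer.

Answer: 16

Derivation:
Click 1 (3,5) count=0: revealed 15 new [(2,3) (2,4) (2,5) (3,2) (3,3) (3,4) (3,5) (4,2) (4,3) (4,4) (4,5) (5,2) (5,3) (5,4) (5,5)] -> total=15
Click 2 (0,2) count=2: revealed 1 new [(0,2)] -> total=16
Click 3 (4,5) count=0: revealed 0 new [(none)] -> total=16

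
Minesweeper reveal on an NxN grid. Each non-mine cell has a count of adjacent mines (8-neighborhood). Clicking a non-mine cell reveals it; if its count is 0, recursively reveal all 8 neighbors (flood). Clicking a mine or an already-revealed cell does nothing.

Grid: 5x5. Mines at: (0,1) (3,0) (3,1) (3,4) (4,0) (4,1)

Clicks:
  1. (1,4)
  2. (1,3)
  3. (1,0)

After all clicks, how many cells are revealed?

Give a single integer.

Answer: 10

Derivation:
Click 1 (1,4) count=0: revealed 9 new [(0,2) (0,3) (0,4) (1,2) (1,3) (1,4) (2,2) (2,3) (2,4)] -> total=9
Click 2 (1,3) count=0: revealed 0 new [(none)] -> total=9
Click 3 (1,0) count=1: revealed 1 new [(1,0)] -> total=10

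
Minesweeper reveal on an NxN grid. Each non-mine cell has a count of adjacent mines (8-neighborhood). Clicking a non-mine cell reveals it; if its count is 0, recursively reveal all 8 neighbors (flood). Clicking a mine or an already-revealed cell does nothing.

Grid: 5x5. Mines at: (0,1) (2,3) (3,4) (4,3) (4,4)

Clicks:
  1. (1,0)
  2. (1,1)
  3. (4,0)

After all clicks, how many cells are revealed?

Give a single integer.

Click 1 (1,0) count=1: revealed 1 new [(1,0)] -> total=1
Click 2 (1,1) count=1: revealed 1 new [(1,1)] -> total=2
Click 3 (4,0) count=0: revealed 10 new [(1,2) (2,0) (2,1) (2,2) (3,0) (3,1) (3,2) (4,0) (4,1) (4,2)] -> total=12

Answer: 12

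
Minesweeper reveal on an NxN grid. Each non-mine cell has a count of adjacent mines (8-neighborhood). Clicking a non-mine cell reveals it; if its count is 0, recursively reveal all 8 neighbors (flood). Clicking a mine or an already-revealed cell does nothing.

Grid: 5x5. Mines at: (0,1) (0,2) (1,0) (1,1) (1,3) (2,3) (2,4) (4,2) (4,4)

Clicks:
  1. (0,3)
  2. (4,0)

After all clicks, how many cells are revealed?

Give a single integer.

Click 1 (0,3) count=2: revealed 1 new [(0,3)] -> total=1
Click 2 (4,0) count=0: revealed 6 new [(2,0) (2,1) (3,0) (3,1) (4,0) (4,1)] -> total=7

Answer: 7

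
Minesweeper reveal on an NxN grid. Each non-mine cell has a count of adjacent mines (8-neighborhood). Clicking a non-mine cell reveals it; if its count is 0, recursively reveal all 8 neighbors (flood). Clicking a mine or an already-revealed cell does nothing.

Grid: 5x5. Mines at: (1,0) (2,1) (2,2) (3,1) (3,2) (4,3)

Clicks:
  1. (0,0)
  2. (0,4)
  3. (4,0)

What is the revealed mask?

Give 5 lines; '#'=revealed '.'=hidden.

Click 1 (0,0) count=1: revealed 1 new [(0,0)] -> total=1
Click 2 (0,4) count=0: revealed 12 new [(0,1) (0,2) (0,3) (0,4) (1,1) (1,2) (1,3) (1,4) (2,3) (2,4) (3,3) (3,4)] -> total=13
Click 3 (4,0) count=1: revealed 1 new [(4,0)] -> total=14

Answer: #####
.####
...##
...##
#....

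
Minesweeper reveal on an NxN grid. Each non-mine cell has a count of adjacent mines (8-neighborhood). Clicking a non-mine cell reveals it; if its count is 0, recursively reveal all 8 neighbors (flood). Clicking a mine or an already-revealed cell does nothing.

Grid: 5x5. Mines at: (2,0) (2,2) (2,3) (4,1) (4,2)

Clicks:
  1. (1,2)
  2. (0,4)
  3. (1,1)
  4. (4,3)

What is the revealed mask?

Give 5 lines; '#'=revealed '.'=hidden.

Click 1 (1,2) count=2: revealed 1 new [(1,2)] -> total=1
Click 2 (0,4) count=0: revealed 9 new [(0,0) (0,1) (0,2) (0,3) (0,4) (1,0) (1,1) (1,3) (1,4)] -> total=10
Click 3 (1,1) count=2: revealed 0 new [(none)] -> total=10
Click 4 (4,3) count=1: revealed 1 new [(4,3)] -> total=11

Answer: #####
#####
.....
.....
...#.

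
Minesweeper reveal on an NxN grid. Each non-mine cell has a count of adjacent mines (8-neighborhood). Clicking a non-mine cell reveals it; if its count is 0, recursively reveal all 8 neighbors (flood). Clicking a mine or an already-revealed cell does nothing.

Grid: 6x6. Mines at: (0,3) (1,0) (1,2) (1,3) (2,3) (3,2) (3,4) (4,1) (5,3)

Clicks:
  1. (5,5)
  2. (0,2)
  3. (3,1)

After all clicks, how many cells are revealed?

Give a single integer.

Click 1 (5,5) count=0: revealed 4 new [(4,4) (4,5) (5,4) (5,5)] -> total=4
Click 2 (0,2) count=3: revealed 1 new [(0,2)] -> total=5
Click 3 (3,1) count=2: revealed 1 new [(3,1)] -> total=6

Answer: 6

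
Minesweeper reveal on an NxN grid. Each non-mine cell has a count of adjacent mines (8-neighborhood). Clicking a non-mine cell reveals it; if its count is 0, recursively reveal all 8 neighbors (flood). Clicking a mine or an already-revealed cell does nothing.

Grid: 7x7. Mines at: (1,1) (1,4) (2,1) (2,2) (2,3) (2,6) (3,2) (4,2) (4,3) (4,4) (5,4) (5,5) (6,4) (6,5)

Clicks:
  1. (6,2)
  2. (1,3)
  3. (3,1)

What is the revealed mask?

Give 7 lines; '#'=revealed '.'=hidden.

Click 1 (6,2) count=0: revealed 12 new [(3,0) (3,1) (4,0) (4,1) (5,0) (5,1) (5,2) (5,3) (6,0) (6,1) (6,2) (6,3)] -> total=12
Click 2 (1,3) count=3: revealed 1 new [(1,3)] -> total=13
Click 3 (3,1) count=4: revealed 0 new [(none)] -> total=13

Answer: .......
...#...
.......
##.....
##.....
####...
####...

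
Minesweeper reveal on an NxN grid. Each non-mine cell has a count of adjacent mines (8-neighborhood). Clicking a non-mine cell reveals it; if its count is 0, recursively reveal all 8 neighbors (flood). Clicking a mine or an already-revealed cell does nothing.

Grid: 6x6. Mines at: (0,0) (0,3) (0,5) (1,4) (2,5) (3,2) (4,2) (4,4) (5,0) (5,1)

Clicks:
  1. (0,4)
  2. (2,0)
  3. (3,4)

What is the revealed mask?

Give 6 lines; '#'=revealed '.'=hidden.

Answer: ....#.
##....
##....
##..#.
##....
......

Derivation:
Click 1 (0,4) count=3: revealed 1 new [(0,4)] -> total=1
Click 2 (2,0) count=0: revealed 8 new [(1,0) (1,1) (2,0) (2,1) (3,0) (3,1) (4,0) (4,1)] -> total=9
Click 3 (3,4) count=2: revealed 1 new [(3,4)] -> total=10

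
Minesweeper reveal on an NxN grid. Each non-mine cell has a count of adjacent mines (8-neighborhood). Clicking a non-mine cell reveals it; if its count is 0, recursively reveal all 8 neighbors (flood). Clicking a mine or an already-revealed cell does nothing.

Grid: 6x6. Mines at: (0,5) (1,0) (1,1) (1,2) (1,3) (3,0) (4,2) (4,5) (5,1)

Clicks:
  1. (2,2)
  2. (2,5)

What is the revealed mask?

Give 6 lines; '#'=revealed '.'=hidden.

Click 1 (2,2) count=3: revealed 1 new [(2,2)] -> total=1
Click 2 (2,5) count=0: revealed 6 new [(1,4) (1,5) (2,4) (2,5) (3,4) (3,5)] -> total=7

Answer: ......
....##
..#.##
....##
......
......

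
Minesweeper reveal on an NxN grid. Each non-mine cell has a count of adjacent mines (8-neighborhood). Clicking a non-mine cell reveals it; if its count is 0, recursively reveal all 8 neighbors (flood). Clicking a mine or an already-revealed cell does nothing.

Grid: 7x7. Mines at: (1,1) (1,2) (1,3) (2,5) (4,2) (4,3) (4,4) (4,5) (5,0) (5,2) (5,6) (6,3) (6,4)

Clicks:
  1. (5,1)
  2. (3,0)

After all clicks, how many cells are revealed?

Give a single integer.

Answer: 7

Derivation:
Click 1 (5,1) count=3: revealed 1 new [(5,1)] -> total=1
Click 2 (3,0) count=0: revealed 6 new [(2,0) (2,1) (3,0) (3,1) (4,0) (4,1)] -> total=7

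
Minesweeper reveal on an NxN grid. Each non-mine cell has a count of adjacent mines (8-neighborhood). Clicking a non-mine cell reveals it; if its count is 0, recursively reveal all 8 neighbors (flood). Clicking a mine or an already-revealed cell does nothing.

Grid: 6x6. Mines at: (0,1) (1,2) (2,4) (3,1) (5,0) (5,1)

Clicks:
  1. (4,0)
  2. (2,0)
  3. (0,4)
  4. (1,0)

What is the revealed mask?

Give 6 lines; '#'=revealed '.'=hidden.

Answer: ...###
#..###
#.....
......
#.....
......

Derivation:
Click 1 (4,0) count=3: revealed 1 new [(4,0)] -> total=1
Click 2 (2,0) count=1: revealed 1 new [(2,0)] -> total=2
Click 3 (0,4) count=0: revealed 6 new [(0,3) (0,4) (0,5) (1,3) (1,4) (1,5)] -> total=8
Click 4 (1,0) count=1: revealed 1 new [(1,0)] -> total=9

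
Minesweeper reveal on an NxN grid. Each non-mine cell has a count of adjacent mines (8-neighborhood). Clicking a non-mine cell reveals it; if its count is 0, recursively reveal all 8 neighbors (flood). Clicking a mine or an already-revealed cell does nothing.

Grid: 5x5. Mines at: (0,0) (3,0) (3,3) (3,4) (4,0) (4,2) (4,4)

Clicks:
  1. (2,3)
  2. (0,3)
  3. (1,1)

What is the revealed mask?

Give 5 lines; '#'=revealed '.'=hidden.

Click 1 (2,3) count=2: revealed 1 new [(2,3)] -> total=1
Click 2 (0,3) count=0: revealed 11 new [(0,1) (0,2) (0,3) (0,4) (1,1) (1,2) (1,3) (1,4) (2,1) (2,2) (2,4)] -> total=12
Click 3 (1,1) count=1: revealed 0 new [(none)] -> total=12

Answer: .####
.####
.####
.....
.....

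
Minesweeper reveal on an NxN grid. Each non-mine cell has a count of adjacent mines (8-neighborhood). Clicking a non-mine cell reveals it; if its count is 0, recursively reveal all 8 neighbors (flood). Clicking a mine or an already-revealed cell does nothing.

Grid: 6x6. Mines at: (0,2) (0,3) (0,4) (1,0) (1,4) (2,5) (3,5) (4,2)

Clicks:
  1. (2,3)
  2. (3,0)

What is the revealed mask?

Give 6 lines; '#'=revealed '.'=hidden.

Answer: ......
......
##.#..
##....
##....
##....

Derivation:
Click 1 (2,3) count=1: revealed 1 new [(2,3)] -> total=1
Click 2 (3,0) count=0: revealed 8 new [(2,0) (2,1) (3,0) (3,1) (4,0) (4,1) (5,0) (5,1)] -> total=9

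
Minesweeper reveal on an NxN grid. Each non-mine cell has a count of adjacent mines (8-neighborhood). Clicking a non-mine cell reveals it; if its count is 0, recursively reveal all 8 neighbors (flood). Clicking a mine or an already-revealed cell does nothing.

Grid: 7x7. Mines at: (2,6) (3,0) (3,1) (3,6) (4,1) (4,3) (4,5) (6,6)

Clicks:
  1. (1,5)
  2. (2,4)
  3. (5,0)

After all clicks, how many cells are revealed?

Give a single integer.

Click 1 (1,5) count=1: revealed 1 new [(1,5)] -> total=1
Click 2 (2,4) count=0: revealed 23 new [(0,0) (0,1) (0,2) (0,3) (0,4) (0,5) (0,6) (1,0) (1,1) (1,2) (1,3) (1,4) (1,6) (2,0) (2,1) (2,2) (2,3) (2,4) (2,5) (3,2) (3,3) (3,4) (3,5)] -> total=24
Click 3 (5,0) count=1: revealed 1 new [(5,0)] -> total=25

Answer: 25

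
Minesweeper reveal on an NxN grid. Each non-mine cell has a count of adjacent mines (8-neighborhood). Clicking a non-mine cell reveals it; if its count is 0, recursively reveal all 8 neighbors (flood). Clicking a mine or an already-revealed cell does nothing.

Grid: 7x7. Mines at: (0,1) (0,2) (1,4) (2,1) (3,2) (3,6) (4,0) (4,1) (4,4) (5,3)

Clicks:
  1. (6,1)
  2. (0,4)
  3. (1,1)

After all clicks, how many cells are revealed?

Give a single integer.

Answer: 8

Derivation:
Click 1 (6,1) count=0: revealed 6 new [(5,0) (5,1) (5,2) (6,0) (6,1) (6,2)] -> total=6
Click 2 (0,4) count=1: revealed 1 new [(0,4)] -> total=7
Click 3 (1,1) count=3: revealed 1 new [(1,1)] -> total=8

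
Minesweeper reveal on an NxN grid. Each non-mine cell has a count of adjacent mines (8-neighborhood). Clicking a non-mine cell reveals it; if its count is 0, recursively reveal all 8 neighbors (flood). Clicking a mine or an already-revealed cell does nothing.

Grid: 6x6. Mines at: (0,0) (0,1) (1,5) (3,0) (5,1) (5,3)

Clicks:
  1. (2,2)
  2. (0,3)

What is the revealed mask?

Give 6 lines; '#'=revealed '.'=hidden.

Click 1 (2,2) count=0: revealed 24 new [(0,2) (0,3) (0,4) (1,1) (1,2) (1,3) (1,4) (2,1) (2,2) (2,3) (2,4) (2,5) (3,1) (3,2) (3,3) (3,4) (3,5) (4,1) (4,2) (4,3) (4,4) (4,5) (5,4) (5,5)] -> total=24
Click 2 (0,3) count=0: revealed 0 new [(none)] -> total=24

Answer: ..###.
.####.
.#####
.#####
.#####
....##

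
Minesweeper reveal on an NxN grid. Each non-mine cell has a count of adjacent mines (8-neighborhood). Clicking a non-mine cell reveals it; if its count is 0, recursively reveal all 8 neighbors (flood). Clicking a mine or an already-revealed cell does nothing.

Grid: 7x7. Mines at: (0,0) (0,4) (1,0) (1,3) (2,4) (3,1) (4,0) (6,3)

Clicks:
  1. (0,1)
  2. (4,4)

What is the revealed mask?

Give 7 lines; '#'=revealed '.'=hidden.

Click 1 (0,1) count=2: revealed 1 new [(0,1)] -> total=1
Click 2 (4,4) count=0: revealed 24 new [(0,5) (0,6) (1,5) (1,6) (2,5) (2,6) (3,2) (3,3) (3,4) (3,5) (3,6) (4,2) (4,3) (4,4) (4,5) (4,6) (5,2) (5,3) (5,4) (5,5) (5,6) (6,4) (6,5) (6,6)] -> total=25

Answer: .#...##
.....##
.....##
..#####
..#####
..#####
....###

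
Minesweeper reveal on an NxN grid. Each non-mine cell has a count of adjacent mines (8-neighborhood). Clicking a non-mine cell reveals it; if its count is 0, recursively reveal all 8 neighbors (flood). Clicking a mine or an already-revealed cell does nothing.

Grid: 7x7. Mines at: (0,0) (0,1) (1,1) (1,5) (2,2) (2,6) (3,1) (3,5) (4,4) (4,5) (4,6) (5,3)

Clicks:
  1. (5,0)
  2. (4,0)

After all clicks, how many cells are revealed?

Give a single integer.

Click 1 (5,0) count=0: revealed 9 new [(4,0) (4,1) (4,2) (5,0) (5,1) (5,2) (6,0) (6,1) (6,2)] -> total=9
Click 2 (4,0) count=1: revealed 0 new [(none)] -> total=9

Answer: 9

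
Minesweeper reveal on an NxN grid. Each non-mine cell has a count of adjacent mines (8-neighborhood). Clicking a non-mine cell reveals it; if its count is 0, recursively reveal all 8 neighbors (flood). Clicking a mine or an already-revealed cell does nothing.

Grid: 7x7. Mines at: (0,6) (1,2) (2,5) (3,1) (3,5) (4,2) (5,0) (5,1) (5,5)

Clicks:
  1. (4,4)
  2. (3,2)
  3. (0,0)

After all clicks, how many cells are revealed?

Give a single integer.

Click 1 (4,4) count=2: revealed 1 new [(4,4)] -> total=1
Click 2 (3,2) count=2: revealed 1 new [(3,2)] -> total=2
Click 3 (0,0) count=0: revealed 6 new [(0,0) (0,1) (1,0) (1,1) (2,0) (2,1)] -> total=8

Answer: 8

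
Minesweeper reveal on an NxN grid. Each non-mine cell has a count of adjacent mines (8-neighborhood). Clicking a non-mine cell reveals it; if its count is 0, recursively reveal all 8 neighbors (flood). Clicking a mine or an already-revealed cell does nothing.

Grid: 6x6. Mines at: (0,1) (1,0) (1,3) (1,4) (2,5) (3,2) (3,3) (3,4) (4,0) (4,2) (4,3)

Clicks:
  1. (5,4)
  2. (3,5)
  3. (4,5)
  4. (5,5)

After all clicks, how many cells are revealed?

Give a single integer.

Answer: 5

Derivation:
Click 1 (5,4) count=1: revealed 1 new [(5,4)] -> total=1
Click 2 (3,5) count=2: revealed 1 new [(3,5)] -> total=2
Click 3 (4,5) count=1: revealed 1 new [(4,5)] -> total=3
Click 4 (5,5) count=0: revealed 2 new [(4,4) (5,5)] -> total=5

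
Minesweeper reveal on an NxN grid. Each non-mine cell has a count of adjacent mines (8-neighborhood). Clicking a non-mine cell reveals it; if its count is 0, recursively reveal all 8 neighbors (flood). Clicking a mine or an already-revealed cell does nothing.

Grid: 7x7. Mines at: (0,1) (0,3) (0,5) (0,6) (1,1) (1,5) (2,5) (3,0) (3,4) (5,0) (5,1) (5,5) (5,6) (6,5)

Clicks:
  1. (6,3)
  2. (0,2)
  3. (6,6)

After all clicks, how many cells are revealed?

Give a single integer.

Click 1 (6,3) count=0: revealed 9 new [(4,2) (4,3) (4,4) (5,2) (5,3) (5,4) (6,2) (6,3) (6,4)] -> total=9
Click 2 (0,2) count=3: revealed 1 new [(0,2)] -> total=10
Click 3 (6,6) count=3: revealed 1 new [(6,6)] -> total=11

Answer: 11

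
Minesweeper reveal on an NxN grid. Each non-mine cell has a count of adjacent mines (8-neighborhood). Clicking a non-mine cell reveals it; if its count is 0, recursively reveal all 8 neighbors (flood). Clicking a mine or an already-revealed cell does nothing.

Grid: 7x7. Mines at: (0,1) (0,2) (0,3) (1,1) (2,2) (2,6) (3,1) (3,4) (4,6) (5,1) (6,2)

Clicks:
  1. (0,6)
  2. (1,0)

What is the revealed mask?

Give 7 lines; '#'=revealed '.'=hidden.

Answer: ....###
#...###
.......
.......
.......
.......
.......

Derivation:
Click 1 (0,6) count=0: revealed 6 new [(0,4) (0,5) (0,6) (1,4) (1,5) (1,6)] -> total=6
Click 2 (1,0) count=2: revealed 1 new [(1,0)] -> total=7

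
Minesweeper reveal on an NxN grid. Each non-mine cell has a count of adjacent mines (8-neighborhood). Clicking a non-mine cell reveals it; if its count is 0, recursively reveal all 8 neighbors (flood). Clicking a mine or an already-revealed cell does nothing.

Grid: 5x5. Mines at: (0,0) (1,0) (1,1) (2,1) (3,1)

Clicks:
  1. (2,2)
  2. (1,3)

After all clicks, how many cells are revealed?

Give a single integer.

Answer: 15

Derivation:
Click 1 (2,2) count=3: revealed 1 new [(2,2)] -> total=1
Click 2 (1,3) count=0: revealed 14 new [(0,2) (0,3) (0,4) (1,2) (1,3) (1,4) (2,3) (2,4) (3,2) (3,3) (3,4) (4,2) (4,3) (4,4)] -> total=15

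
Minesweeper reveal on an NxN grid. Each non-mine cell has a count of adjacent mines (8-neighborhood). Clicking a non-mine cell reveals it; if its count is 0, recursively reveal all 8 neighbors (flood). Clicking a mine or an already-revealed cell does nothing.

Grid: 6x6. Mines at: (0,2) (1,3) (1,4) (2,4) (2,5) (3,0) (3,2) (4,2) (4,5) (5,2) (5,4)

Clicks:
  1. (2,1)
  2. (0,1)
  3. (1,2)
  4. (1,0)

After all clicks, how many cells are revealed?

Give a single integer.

Answer: 7

Derivation:
Click 1 (2,1) count=2: revealed 1 new [(2,1)] -> total=1
Click 2 (0,1) count=1: revealed 1 new [(0,1)] -> total=2
Click 3 (1,2) count=2: revealed 1 new [(1,2)] -> total=3
Click 4 (1,0) count=0: revealed 4 new [(0,0) (1,0) (1,1) (2,0)] -> total=7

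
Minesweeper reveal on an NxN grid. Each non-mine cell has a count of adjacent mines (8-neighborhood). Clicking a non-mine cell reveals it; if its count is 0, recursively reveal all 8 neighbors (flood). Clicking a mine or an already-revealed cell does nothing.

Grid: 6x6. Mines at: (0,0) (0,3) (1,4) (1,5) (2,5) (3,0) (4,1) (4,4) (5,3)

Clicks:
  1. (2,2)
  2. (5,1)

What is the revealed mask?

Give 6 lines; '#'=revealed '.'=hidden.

Click 1 (2,2) count=0: revealed 9 new [(1,1) (1,2) (1,3) (2,1) (2,2) (2,3) (3,1) (3,2) (3,3)] -> total=9
Click 2 (5,1) count=1: revealed 1 new [(5,1)] -> total=10

Answer: ......
.###..
.###..
.###..
......
.#....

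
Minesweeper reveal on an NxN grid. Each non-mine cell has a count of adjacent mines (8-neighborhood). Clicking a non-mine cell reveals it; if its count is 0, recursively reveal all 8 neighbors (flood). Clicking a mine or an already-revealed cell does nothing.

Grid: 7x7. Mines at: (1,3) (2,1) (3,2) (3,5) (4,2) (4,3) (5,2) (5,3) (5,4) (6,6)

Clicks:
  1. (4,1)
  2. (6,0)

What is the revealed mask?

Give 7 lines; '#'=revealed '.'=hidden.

Answer: .......
.......
.......
##.....
##.....
##.....
##.....

Derivation:
Click 1 (4,1) count=3: revealed 1 new [(4,1)] -> total=1
Click 2 (6,0) count=0: revealed 7 new [(3,0) (3,1) (4,0) (5,0) (5,1) (6,0) (6,1)] -> total=8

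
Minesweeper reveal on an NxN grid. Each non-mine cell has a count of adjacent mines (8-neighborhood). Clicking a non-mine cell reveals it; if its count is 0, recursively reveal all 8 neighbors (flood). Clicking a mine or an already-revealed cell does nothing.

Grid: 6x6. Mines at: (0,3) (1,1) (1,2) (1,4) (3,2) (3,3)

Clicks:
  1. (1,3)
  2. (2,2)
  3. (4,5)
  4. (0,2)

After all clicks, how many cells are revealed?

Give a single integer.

Answer: 23

Derivation:
Click 1 (1,3) count=3: revealed 1 new [(1,3)] -> total=1
Click 2 (2,2) count=4: revealed 1 new [(2,2)] -> total=2
Click 3 (4,5) count=0: revealed 20 new [(2,0) (2,1) (2,4) (2,5) (3,0) (3,1) (3,4) (3,5) (4,0) (4,1) (4,2) (4,3) (4,4) (4,5) (5,0) (5,1) (5,2) (5,3) (5,4) (5,5)] -> total=22
Click 4 (0,2) count=3: revealed 1 new [(0,2)] -> total=23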